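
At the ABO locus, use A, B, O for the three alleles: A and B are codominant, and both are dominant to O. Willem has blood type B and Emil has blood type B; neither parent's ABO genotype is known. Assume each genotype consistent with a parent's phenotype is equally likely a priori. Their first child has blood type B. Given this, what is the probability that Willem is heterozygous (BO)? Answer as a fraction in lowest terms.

Possible genotypes: Willem ∈ {BB, BO}; Emil ∈ {BB, BO}.
Weight each parental genotype pair by prior × P(type-B child):
  BB × BB: posterior weight 4/15.
  BB × BO: posterior weight 4/15.
  BO × BB: posterior weight 4/15.
  BO × BO: posterior weight 1/5.
Sum the posterior weight over pairs where Willem is BO: 7/15.

7/15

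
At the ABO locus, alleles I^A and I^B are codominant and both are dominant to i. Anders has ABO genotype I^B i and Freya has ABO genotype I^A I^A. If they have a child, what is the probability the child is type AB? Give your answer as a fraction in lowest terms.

ABO cross I^B i × I^A I^A → offspring phenotypes: 1/2 A, 1/2 AB.
So P(type AB) = 1/2.

1/2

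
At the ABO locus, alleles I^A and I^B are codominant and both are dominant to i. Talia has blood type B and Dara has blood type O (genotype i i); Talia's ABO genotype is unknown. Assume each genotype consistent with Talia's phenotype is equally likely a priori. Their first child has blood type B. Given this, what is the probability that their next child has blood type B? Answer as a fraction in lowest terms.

Possible genotypes: Talia ∈ {I^B I^B, I^B i}; Dara ∈ {i i}.
Weight each parental genotype pair by prior × P(type-B child):
  I^B I^B × i i: posterior weight 2/3; P(next child type B) = 1.
  I^B i × i i: posterior weight 1/3; P(next child type B) = 1/2.
Weighted sum = 5/6.

5/6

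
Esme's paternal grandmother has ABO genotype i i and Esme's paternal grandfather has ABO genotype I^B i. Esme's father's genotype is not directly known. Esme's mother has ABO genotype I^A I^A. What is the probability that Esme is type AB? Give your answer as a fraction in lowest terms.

1/4

Esme's father's ABO genotype from i i × I^B i: 1/2 I^B i, 1/2 i i.
Crossing each possibility with the mother I^A I^A and summing P(type AB): 1/2·1/2 + 1/2·0 = 1/4.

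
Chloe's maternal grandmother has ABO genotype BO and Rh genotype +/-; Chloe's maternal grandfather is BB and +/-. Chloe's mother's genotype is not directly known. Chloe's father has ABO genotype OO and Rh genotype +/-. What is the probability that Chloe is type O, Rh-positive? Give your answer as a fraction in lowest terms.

3/16

Chloe's mother's ABO genotype from BO × BB: 1/2 BB, 1/2 BO.
Crossing each possibility with the father OO and summing P(type O): 1/2·0 + 1/2·1/2 = 1/4.
Similarly for Rh via the mother's Rh distribution: P(Rh+) = 3/4.
Independent loci: 1/4 × 3/4 = 3/16.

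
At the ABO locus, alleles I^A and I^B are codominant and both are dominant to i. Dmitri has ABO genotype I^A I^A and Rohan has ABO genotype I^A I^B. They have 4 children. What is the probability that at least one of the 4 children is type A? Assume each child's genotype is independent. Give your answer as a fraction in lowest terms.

15/16

ABO cross I^A I^A × I^A I^B → 1/2 A, 1/2 AB.
So P(type A) = 1/2 per child.
P(none) = (1/2)^4 = 1/16; P(at least one) = 1 − 1/16 = 15/16.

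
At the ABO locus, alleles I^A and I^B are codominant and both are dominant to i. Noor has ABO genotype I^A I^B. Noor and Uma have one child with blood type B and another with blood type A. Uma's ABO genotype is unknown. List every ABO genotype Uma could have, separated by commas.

I^A I^B, I^A i, I^B i, i i

For each candidate genotype of Uma, check whether crossing it with I^A I^B can produce every observed child phenotype.
  I^A I^A → possible child types {A, AB} ✗
  I^A I^B → possible child types {A, B, AB} ✓
  I^A i → possible child types {A, B, AB} ✓
  I^B I^B → possible child types {B, AB} ✗
  I^B i → possible child types {A, B, AB} ✓
  i i → possible child types {A, B} ✓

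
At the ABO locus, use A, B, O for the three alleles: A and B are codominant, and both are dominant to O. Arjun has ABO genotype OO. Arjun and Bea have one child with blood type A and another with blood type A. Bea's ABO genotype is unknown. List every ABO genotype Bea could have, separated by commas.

For each candidate genotype of Bea, check whether crossing it with OO can produce every observed child phenotype.
  AA → possible child types {A} ✓
  AB → possible child types {A, B} ✓
  AO → possible child types {O, A} ✓
  BB → possible child types {B} ✗
  BO → possible child types {O, B} ✗
  OO → possible child types {O} ✗

AA, AB, AO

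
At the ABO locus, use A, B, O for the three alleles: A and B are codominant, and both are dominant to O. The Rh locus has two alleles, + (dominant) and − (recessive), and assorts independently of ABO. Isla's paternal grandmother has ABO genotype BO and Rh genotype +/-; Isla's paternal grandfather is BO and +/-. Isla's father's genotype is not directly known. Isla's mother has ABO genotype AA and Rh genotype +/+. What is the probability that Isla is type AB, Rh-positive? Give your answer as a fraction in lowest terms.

1/2

Isla's father's ABO genotype from BO × BO: 1/4 BB, 1/2 BO, 1/4 OO.
Crossing each possibility with the mother AA and summing P(type AB): 1/4·1 + 1/2·1/2 + 1/4·0 = 1/2.
Similarly for Rh via the father's Rh distribution: P(Rh+) = 1.
Independent loci: 1/2 × 1 = 1/2.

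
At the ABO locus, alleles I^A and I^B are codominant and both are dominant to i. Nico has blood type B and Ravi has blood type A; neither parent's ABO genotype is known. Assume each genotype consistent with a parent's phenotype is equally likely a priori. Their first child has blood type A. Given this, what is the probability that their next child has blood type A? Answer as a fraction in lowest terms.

5/12

Possible genotypes: Nico ∈ {I^B I^B, I^B i}; Ravi ∈ {I^A I^A, I^A i}.
Weight each parental genotype pair by prior × P(type-A child):
  I^B i × I^A I^A: posterior weight 2/3; P(next child type A) = 1/2.
  I^B i × I^A i: posterior weight 1/3; P(next child type A) = 1/4.
Weighted sum = 5/12.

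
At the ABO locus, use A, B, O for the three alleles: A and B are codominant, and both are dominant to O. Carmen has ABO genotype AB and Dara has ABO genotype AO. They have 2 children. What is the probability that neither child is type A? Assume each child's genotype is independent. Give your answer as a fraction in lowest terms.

ABO cross AB × AO → 1/2 A, 1/4 B, 1/4 AB.
So P(type A) = 1/2 per child.
P(not type A) = 1/2 for one child; (1/2)^2 = 1/4.

1/4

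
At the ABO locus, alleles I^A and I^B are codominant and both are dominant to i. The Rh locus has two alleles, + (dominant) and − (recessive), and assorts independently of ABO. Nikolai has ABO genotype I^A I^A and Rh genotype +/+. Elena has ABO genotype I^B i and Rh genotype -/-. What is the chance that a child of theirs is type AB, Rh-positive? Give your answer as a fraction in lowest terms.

1/2

ABO cross I^A I^A × I^B i → offspring phenotypes: 1/2 A, 1/2 AB.
Rh cross +/+ × -/- → 1 Rh+.
Independent loci: P(type AB, Rh-positive) = 1/2 × 1 = 1/2.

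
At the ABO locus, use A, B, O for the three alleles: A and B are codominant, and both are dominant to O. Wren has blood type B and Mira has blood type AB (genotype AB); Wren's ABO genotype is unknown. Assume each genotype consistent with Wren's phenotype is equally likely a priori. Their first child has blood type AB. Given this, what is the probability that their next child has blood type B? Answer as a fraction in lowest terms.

1/2

Possible genotypes: Wren ∈ {BB, BO}; Mira ∈ {AB}.
Weight each parental genotype pair by prior × P(type-AB child):
  BB × AB: posterior weight 2/3; P(next child type B) = 1/2.
  BO × AB: posterior weight 1/3; P(next child type B) = 1/2.
Weighted sum = 1/2.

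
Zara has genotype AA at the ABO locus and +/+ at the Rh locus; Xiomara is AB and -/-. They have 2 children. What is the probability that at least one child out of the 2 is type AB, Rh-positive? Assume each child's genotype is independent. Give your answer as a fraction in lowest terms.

ABO cross AA × AB → 1/2 A, 1/2 AB.
Rh cross +/+ × -/- → 1 Rh+; so P(type AB, Rh-positive) = 1/2 × 1 = 1/2 per child.
P(none) = (1/2)^2 = 1/4; P(at least one) = 1 − 1/4 = 3/4.

3/4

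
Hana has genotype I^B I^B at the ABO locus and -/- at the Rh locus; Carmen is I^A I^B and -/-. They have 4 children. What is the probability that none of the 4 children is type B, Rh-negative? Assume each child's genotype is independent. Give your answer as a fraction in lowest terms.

ABO cross I^B I^B × I^A I^B → 1/2 B, 1/2 AB.
Rh cross -/- × -/- → 1 Rh-; so P(type B, Rh-negative) = 1/2 × 1 = 1/2 per child.
P(not type B, Rh-negative) = 1/2 for one child; (1/2)^4 = 1/16.

1/16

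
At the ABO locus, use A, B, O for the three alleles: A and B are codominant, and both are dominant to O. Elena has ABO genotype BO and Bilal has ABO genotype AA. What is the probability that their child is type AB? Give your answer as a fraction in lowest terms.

ABO cross BO × AA → offspring phenotypes: 1/2 A, 1/2 AB.
So P(type AB) = 1/2.

1/2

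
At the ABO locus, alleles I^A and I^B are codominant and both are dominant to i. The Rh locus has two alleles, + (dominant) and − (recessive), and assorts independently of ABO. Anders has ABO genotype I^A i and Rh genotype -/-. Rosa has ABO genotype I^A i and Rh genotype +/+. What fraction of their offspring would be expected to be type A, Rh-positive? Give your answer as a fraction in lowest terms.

ABO cross I^A i × I^A i → offspring phenotypes: 1/4 O, 3/4 A.
Rh cross -/- × +/+ → 1 Rh+.
Independent loci: P(type A, Rh-positive) = 3/4 × 1 = 3/4.

3/4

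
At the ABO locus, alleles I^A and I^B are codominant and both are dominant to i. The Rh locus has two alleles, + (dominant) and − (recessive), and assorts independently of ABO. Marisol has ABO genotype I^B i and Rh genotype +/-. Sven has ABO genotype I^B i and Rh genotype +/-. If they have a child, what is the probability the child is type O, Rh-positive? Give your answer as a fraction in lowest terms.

3/16

ABO cross I^B i × I^B i → offspring phenotypes: 1/4 O, 3/4 B.
Rh cross +/- × +/- → 3/4 Rh+, 1/4 Rh-.
Independent loci: P(type O, Rh-positive) = 1/4 × 3/4 = 3/16.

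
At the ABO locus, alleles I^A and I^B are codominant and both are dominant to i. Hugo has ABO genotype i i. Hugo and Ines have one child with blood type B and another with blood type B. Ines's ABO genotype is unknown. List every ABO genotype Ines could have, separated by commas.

I^A I^B, I^B I^B, I^B i

For each candidate genotype of Ines, check whether crossing it with i i can produce every observed child phenotype.
  I^A I^A → possible child types {A} ✗
  I^A I^B → possible child types {A, B} ✓
  I^A i → possible child types {O, A} ✗
  I^B I^B → possible child types {B} ✓
  I^B i → possible child types {O, B} ✓
  i i → possible child types {O} ✗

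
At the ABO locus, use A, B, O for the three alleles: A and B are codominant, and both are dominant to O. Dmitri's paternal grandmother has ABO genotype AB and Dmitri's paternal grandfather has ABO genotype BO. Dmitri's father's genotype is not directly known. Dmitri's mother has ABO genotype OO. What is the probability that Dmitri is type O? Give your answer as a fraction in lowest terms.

1/4

Dmitri's father's ABO genotype from AB × BO: 1/4 AB, 1/4 AO, 1/4 BB, 1/4 BO.
Crossing each possibility with the mother OO and summing P(type O): 1/4·0 + 1/4·1/2 + 1/4·0 + 1/4·1/2 = 1/4.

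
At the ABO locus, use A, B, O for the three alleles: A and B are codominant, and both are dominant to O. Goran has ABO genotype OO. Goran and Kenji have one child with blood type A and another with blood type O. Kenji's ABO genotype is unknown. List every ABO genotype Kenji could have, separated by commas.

AO

For each candidate genotype of Kenji, check whether crossing it with OO can produce every observed child phenotype.
  AA → possible child types {A} ✗
  AB → possible child types {A, B} ✗
  AO → possible child types {O, A} ✓
  BB → possible child types {B} ✗
  BO → possible child types {O, B} ✗
  OO → possible child types {O} ✗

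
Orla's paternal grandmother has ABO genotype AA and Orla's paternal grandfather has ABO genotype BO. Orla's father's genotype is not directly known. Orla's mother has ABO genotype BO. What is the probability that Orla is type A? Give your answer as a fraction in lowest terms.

1/4

Orla's father's ABO genotype from AA × BO: 1/2 AB, 1/2 AO.
Crossing each possibility with the mother BO and summing P(type A): 1/2·1/4 + 1/2·1/4 = 1/4.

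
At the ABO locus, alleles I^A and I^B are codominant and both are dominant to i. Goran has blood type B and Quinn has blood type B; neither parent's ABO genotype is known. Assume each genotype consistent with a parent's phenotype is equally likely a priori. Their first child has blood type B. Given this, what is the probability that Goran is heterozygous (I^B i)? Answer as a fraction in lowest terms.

7/15

Possible genotypes: Goran ∈ {I^B I^B, I^B i}; Quinn ∈ {I^B I^B, I^B i}.
Weight each parental genotype pair by prior × P(type-B child):
  I^B I^B × I^B I^B: posterior weight 4/15.
  I^B I^B × I^B i: posterior weight 4/15.
  I^B i × I^B I^B: posterior weight 4/15.
  I^B i × I^B i: posterior weight 1/5.
Sum the posterior weight over pairs where Goran is I^B i: 7/15.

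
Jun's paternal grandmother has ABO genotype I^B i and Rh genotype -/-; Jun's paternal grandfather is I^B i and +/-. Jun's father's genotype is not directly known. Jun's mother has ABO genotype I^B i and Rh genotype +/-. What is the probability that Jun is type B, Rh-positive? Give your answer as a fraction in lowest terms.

Jun's father's ABO genotype from I^B i × I^B i: 1/4 I^B I^B, 1/2 I^B i, 1/4 i i.
Crossing each possibility with the mother I^B i and summing P(type B): 1/4·1 + 1/2·3/4 + 1/4·1/2 = 3/4.
Similarly for Rh via the father's Rh distribution: P(Rh+) = 5/8.
Independent loci: 3/4 × 5/8 = 15/32.

15/32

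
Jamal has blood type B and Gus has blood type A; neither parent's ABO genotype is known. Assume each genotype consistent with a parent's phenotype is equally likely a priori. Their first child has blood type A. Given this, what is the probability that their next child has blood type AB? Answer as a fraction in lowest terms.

5/12

Possible genotypes: Jamal ∈ {BB, BO}; Gus ∈ {AA, AO}.
Weight each parental genotype pair by prior × P(type-A child):
  BO × AA: posterior weight 2/3; P(next child type AB) = 1/2.
  BO × AO: posterior weight 1/3; P(next child type AB) = 1/4.
Weighted sum = 5/12.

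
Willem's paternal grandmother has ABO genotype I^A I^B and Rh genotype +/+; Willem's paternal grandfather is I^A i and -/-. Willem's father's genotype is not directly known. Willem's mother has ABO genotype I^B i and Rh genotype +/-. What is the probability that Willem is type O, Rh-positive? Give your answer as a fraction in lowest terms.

3/32

Willem's father's ABO genotype from I^A I^B × I^A i: 1/4 I^A I^A, 1/4 I^A I^B, 1/4 I^A i, 1/4 I^B i.
Crossing each possibility with the mother I^B i and summing P(type O): 1/4·0 + 1/4·0 + 1/4·1/4 + 1/4·1/4 = 1/8.
Similarly for Rh via the father's Rh distribution: P(Rh+) = 3/4.
Independent loci: 1/8 × 3/4 = 3/32.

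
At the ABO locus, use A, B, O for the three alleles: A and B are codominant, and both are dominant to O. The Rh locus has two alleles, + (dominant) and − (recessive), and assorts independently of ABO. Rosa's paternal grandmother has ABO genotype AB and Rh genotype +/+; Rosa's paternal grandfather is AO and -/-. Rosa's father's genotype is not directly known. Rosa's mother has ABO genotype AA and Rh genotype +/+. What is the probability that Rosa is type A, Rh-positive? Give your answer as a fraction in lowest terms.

3/4

Rosa's father's ABO genotype from AB × AO: 1/4 AA, 1/4 AB, 1/4 AO, 1/4 BO.
Crossing each possibility with the mother AA and summing P(type A): 1/4·1 + 1/4·1/2 + 1/4·1 + 1/4·1/2 = 3/4.
Similarly for Rh via the father's Rh distribution: P(Rh+) = 1.
Independent loci: 3/4 × 1 = 3/4.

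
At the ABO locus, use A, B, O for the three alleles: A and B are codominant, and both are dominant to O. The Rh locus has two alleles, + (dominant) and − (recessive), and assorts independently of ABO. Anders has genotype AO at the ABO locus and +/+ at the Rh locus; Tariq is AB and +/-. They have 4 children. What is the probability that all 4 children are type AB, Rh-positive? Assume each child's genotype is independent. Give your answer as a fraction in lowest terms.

1/256

ABO cross AO × AB → 1/2 A, 1/4 B, 1/4 AB.
Rh cross +/+ × +/- → 1 Rh+; so P(type AB, Rh-positive) = 1/4 × 1 = 1/4 per child.
All 4 independent: (1/4)^4 = 1/256.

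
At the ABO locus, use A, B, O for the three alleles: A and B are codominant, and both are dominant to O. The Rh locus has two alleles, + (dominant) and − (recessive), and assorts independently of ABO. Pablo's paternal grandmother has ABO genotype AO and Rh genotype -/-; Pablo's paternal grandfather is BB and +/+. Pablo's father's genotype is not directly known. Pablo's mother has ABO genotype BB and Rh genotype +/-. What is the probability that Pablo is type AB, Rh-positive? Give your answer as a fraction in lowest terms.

Pablo's father's ABO genotype from AO × BB: 1/2 AB, 1/2 BO.
Crossing each possibility with the mother BB and summing P(type AB): 1/2·1/2 + 1/2·0 = 1/4.
Similarly for Rh via the father's Rh distribution: P(Rh+) = 3/4.
Independent loci: 1/4 × 3/4 = 3/16.

3/16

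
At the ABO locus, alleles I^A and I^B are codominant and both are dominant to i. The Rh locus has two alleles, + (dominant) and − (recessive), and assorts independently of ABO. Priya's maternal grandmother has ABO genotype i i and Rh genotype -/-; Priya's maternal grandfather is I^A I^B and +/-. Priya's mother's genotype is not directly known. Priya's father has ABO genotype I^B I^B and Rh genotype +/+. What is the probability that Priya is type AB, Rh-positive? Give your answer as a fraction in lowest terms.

Priya's mother's ABO genotype from i i × I^A I^B: 1/2 I^A i, 1/2 I^B i.
Crossing each possibility with the father I^B I^B and summing P(type AB): 1/2·1/2 + 1/2·0 = 1/4.
Similarly for Rh via the mother's Rh distribution: P(Rh+) = 1.
Independent loci: 1/4 × 1 = 1/4.

1/4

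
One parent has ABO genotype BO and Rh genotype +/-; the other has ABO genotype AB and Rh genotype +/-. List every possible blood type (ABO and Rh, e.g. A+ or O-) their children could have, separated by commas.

Gametes from BO × AB give offspring ABO genotypes AB, AO, BB, BO, i.e. phenotypes A, B, AB.
Rh cross +/- × +/- → phenotypes Rh+, Rh-.
Combining independently: A+, A-, B+, B-, AB+, AB-.

A+, A-, B+, B-, AB+, AB-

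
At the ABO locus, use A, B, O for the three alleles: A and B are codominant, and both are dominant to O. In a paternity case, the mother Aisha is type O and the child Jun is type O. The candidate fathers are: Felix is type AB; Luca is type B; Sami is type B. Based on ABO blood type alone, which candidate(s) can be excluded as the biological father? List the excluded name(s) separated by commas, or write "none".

Felix

A candidate is excluded only if no genotype consistent with his phenotype could produce a type O child with a type O mother.
Felix (type AB): no genotype consistent with that phenotype can produce a type-O child with a type-O mother.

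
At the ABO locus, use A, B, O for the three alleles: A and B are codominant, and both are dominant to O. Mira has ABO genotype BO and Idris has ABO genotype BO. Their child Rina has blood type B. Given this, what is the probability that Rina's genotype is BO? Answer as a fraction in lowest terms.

Cross BO × BO → 1/4 BB, 1/2 BO, 1/4 OO.
Type-B genotypes among offspring: BB (1/4), BO (1/2); total 3/4.
P(BO | type B) = (1/2) / (3/4) = 2/3.

2/3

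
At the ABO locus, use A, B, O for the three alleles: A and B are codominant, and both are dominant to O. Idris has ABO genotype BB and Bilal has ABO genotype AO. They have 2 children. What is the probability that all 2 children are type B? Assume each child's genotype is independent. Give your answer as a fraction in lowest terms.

1/4

ABO cross BB × AO → 1/2 B, 1/2 AB.
So P(type B) = 1/2 per child.
All 2 independent: (1/2)^2 = 1/4.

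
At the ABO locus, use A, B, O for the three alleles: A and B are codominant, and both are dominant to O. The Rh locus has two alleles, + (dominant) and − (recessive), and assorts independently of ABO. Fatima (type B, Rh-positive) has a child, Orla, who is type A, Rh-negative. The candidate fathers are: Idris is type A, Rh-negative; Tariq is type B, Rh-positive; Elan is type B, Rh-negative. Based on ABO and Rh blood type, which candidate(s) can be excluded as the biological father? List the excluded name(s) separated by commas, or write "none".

A candidate is excluded only if no genotype consistent with his phenotype could produce a type A, Rh-negative child with a type B, Rh-positive mother.
Tariq (type B, Rh+): no genotype consistent with that phenotype can produce a type-A Rh- child with a type-B mother.
Elan (type B, Rh-): no genotype consistent with that phenotype can produce a type-A Rh- child with a type-B mother.

Tariq, Elan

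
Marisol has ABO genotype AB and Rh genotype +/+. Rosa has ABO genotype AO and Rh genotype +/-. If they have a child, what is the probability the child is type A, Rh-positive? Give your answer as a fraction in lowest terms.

1/2

ABO cross AB × AO → offspring phenotypes: 1/2 A, 1/4 B, 1/4 AB.
Rh cross +/+ × +/- → 1 Rh+.
Independent loci: P(type A, Rh-positive) = 1/2 × 1 = 1/2.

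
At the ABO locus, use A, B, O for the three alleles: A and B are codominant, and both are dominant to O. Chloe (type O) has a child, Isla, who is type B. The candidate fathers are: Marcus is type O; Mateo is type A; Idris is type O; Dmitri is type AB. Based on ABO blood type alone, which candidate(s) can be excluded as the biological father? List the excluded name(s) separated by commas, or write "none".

A candidate is excluded only if no genotype consistent with his phenotype could produce a type B child with a type O mother.
Marcus (type O): no genotype consistent with that phenotype can produce a type-B child with a type-O mother.
Mateo (type A): no genotype consistent with that phenotype can produce a type-B child with a type-O mother.
Idris (type O): no genotype consistent with that phenotype can produce a type-B child with a type-O mother.

Marcus, Mateo, Idris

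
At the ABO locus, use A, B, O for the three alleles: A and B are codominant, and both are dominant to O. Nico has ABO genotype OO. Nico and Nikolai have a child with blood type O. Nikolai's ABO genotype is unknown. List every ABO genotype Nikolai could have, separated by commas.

AO, BO, OO

For each candidate genotype of Nikolai, check whether crossing it with OO can produce every observed child phenotype.
  AA → possible child types {A} ✗
  AB → possible child types {A, B} ✗
  AO → possible child types {O, A} ✓
  BB → possible child types {B} ✗
  BO → possible child types {O, B} ✓
  OO → possible child types {O} ✓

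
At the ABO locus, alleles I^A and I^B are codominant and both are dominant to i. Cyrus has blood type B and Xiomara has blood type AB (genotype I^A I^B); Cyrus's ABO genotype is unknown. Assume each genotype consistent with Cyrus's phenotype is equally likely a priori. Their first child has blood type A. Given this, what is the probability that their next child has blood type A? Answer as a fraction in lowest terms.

1/4

Possible genotypes: Cyrus ∈ {I^B I^B, I^B i}; Xiomara ∈ {I^A I^B}.
Weight each parental genotype pair by prior × P(type-A child):
  I^B i × I^A I^B: posterior weight 1; P(next child type A) = 1/4.
Weighted sum = 1/4.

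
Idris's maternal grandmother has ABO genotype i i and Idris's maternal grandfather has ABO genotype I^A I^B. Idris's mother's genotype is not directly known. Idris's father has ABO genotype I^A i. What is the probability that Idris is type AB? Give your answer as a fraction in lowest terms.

Idris's mother's ABO genotype from i i × I^A I^B: 1/2 I^A i, 1/2 I^B i.
Crossing each possibility with the father I^A i and summing P(type AB): 1/2·0 + 1/2·1/4 = 1/8.

1/8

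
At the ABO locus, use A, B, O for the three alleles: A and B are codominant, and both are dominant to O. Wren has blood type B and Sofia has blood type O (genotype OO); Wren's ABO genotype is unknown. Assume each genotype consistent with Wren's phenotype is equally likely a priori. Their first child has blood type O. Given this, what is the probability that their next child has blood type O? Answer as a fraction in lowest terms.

1/2

Possible genotypes: Wren ∈ {BB, BO}; Sofia ∈ {OO}.
Weight each parental genotype pair by prior × P(type-O child):
  BO × OO: posterior weight 1; P(next child type O) = 1/2.
Weighted sum = 1/2.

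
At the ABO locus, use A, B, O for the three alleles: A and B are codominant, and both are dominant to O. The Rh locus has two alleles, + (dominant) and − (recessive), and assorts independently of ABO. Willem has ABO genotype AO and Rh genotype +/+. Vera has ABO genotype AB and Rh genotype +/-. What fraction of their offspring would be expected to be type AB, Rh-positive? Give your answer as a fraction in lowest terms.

ABO cross AO × AB → offspring phenotypes: 1/2 A, 1/4 B, 1/4 AB.
Rh cross +/+ × +/- → 1 Rh+.
Independent loci: P(type AB, Rh-positive) = 1/4 × 1 = 1/4.

1/4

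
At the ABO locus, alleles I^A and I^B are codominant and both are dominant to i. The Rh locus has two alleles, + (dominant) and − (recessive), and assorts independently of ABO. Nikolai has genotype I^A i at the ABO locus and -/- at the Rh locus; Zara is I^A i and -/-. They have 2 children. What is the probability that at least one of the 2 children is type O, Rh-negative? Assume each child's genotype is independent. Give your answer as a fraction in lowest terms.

7/16

ABO cross I^A i × I^A i → 1/4 O, 3/4 A.
Rh cross -/- × -/- → 1 Rh-; so P(type O, Rh-negative) = 1/4 × 1 = 1/4 per child.
P(none) = (3/4)^2 = 9/16; P(at least one) = 1 − 9/16 = 7/16.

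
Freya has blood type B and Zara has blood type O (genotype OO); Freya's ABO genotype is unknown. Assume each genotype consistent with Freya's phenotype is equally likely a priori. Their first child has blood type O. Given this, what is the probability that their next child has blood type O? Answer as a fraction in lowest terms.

Possible genotypes: Freya ∈ {BB, BO}; Zara ∈ {OO}.
Weight each parental genotype pair by prior × P(type-O child):
  BO × OO: posterior weight 1; P(next child type O) = 1/2.
Weighted sum = 1/2.

1/2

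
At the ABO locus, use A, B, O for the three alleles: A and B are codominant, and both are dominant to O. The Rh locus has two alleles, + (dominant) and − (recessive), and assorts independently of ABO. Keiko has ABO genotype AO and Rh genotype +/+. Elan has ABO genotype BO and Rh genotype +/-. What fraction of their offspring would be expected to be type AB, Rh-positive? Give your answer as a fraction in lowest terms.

1/4

ABO cross AO × BO → offspring phenotypes: 1/4 O, 1/4 A, 1/4 B, 1/4 AB.
Rh cross +/+ × +/- → 1 Rh+.
Independent loci: P(type AB, Rh-positive) = 1/4 × 1 = 1/4.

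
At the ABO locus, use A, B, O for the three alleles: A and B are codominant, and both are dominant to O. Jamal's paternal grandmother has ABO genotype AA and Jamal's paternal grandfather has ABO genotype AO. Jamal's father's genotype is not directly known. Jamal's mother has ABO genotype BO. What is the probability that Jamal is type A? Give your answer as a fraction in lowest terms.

3/8

Jamal's father's ABO genotype from AA × AO: 1/2 AA, 1/2 AO.
Crossing each possibility with the mother BO and summing P(type A): 1/2·1/2 + 1/2·1/4 = 3/8.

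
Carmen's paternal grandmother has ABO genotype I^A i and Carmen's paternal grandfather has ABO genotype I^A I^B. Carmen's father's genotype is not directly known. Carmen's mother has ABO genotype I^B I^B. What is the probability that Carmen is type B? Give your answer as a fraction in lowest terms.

1/2

Carmen's father's ABO genotype from I^A i × I^A I^B: 1/4 I^A I^A, 1/4 I^A I^B, 1/4 I^A i, 1/4 I^B i.
Crossing each possibility with the mother I^B I^B and summing P(type B): 1/4·0 + 1/4·1/2 + 1/4·1/2 + 1/4·1 = 1/2.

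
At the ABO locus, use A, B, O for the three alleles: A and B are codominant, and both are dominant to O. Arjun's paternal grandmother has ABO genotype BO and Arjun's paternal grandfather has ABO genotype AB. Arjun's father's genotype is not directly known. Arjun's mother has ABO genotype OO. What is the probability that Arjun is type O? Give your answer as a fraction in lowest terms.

Arjun's father's ABO genotype from BO × AB: 1/4 AB, 1/4 AO, 1/4 BB, 1/4 BO.
Crossing each possibility with the mother OO and summing P(type O): 1/4·0 + 1/4·1/2 + 1/4·0 + 1/4·1/2 = 1/4.

1/4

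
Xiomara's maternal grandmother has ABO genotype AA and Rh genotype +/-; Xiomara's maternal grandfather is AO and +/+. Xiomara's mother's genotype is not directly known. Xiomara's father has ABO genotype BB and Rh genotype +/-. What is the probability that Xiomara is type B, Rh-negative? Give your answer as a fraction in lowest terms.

1/32

Xiomara's mother's ABO genotype from AA × AO: 1/2 AA, 1/2 AO.
Crossing each possibility with the father BB and summing P(type B): 1/2·0 + 1/2·1/2 = 1/4.
Similarly for Rh via the mother's Rh distribution: P(Rh-) = 1/8.
Independent loci: 1/4 × 1/8 = 1/32.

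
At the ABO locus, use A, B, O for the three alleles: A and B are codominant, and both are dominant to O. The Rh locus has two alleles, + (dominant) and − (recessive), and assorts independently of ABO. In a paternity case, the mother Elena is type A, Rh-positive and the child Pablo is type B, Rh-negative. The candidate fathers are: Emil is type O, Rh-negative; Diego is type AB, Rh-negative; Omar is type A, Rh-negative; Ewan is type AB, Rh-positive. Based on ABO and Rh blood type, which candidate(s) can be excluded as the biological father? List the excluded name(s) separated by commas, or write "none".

A candidate is excluded only if no genotype consistent with his phenotype could produce a type B, Rh-negative child with a type A, Rh-positive mother.
Emil (type O, Rh-): no genotype consistent with that phenotype can produce a type-B Rh- child with a type-A mother.
Omar (type A, Rh-): no genotype consistent with that phenotype can produce a type-B Rh- child with a type-A mother.

Emil, Omar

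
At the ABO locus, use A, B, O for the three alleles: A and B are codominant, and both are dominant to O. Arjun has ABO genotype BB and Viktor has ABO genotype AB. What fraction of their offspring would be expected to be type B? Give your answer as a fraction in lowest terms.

1/2

ABO cross BB × AB → offspring phenotypes: 1/2 B, 1/2 AB.
So P(type B) = 1/2.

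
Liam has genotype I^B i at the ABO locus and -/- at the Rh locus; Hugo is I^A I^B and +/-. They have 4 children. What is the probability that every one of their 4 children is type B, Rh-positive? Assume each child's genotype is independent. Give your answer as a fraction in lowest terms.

ABO cross I^B i × I^A I^B → 1/4 A, 1/2 B, 1/4 AB.
Rh cross -/- × +/- → 1/2 Rh+, 1/2 Rh-; so P(type B, Rh-positive) = 1/2 × 1/2 = 1/4 per child.
All 4 independent: (1/4)^4 = 1/256.

1/256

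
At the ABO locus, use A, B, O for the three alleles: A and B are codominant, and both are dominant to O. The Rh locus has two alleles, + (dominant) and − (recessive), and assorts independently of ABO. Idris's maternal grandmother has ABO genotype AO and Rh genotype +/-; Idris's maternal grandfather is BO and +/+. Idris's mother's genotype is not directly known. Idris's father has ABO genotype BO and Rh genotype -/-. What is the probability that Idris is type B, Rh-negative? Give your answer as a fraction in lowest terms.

1/8

Idris's mother's ABO genotype from AO × BO: 1/4 AB, 1/4 AO, 1/4 BO, 1/4 OO.
Crossing each possibility with the father BO and summing P(type B): 1/4·1/2 + 1/4·1/4 + 1/4·3/4 + 1/4·1/2 = 1/2.
Similarly for Rh via the mother's Rh distribution: P(Rh-) = 1/4.
Independent loci: 1/2 × 1/4 = 1/8.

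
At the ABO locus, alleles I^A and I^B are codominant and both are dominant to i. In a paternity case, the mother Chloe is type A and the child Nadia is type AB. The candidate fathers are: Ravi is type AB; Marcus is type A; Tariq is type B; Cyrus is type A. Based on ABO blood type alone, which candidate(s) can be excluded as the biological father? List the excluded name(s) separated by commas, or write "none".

Marcus, Cyrus

A candidate is excluded only if no genotype consistent with his phenotype could produce a type AB child with a type A mother.
Marcus (type A): no genotype consistent with that phenotype can produce a type-AB child with a type-A mother.
Cyrus (type A): no genotype consistent with that phenotype can produce a type-AB child with a type-A mother.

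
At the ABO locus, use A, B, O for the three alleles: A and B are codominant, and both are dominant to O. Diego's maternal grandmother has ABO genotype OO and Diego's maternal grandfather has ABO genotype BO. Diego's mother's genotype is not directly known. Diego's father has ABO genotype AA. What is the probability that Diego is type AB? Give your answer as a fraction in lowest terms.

1/4

Diego's mother's ABO genotype from OO × BO: 1/2 BO, 1/2 OO.
Crossing each possibility with the father AA and summing P(type AB): 1/2·1/2 + 1/2·0 = 1/4.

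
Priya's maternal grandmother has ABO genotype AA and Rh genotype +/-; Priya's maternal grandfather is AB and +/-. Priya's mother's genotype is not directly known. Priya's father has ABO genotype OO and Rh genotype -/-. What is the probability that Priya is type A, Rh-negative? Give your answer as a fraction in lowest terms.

3/8

Priya's mother's ABO genotype from AA × AB: 1/2 AA, 1/2 AB.
Crossing each possibility with the father OO and summing P(type A): 1/2·1 + 1/2·1/2 = 3/4.
Similarly for Rh via the mother's Rh distribution: P(Rh-) = 1/2.
Independent loci: 3/4 × 1/2 = 3/8.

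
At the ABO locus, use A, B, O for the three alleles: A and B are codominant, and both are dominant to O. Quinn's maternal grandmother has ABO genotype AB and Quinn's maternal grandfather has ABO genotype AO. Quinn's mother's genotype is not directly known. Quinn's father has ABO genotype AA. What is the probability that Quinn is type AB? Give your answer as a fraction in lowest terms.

1/4

Quinn's mother's ABO genotype from AB × AO: 1/4 AA, 1/4 AB, 1/4 AO, 1/4 BO.
Crossing each possibility with the father AA and summing P(type AB): 1/4·0 + 1/4·1/2 + 1/4·0 + 1/4·1/2 = 1/4.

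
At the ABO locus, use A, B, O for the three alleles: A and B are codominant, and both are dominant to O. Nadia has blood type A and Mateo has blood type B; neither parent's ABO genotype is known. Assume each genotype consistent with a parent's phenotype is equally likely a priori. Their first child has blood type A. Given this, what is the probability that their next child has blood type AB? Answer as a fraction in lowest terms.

Possible genotypes: Nadia ∈ {AA, AO}; Mateo ∈ {BB, BO}.
Weight each parental genotype pair by prior × P(type-A child):
  AA × BO: posterior weight 2/3; P(next child type AB) = 1/2.
  AO × BO: posterior weight 1/3; P(next child type AB) = 1/4.
Weighted sum = 5/12.

5/12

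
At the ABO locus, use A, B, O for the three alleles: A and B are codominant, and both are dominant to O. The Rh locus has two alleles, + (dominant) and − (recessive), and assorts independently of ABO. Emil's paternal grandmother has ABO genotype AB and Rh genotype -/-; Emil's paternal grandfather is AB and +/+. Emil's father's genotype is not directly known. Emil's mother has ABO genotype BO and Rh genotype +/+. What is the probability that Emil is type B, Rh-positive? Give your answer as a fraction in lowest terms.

1/2

Emil's father's ABO genotype from AB × AB: 1/4 AA, 1/2 AB, 1/4 BB.
Crossing each possibility with the mother BO and summing P(type B): 1/4·0 + 1/2·1/2 + 1/4·1 = 1/2.
Similarly for Rh via the father's Rh distribution: P(Rh+) = 1.
Independent loci: 1/2 × 1 = 1/2.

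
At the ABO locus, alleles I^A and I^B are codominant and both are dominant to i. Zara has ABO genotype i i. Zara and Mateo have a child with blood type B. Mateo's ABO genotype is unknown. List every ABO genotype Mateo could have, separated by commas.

For each candidate genotype of Mateo, check whether crossing it with i i can produce every observed child phenotype.
  I^A I^A → possible child types {A} ✗
  I^A I^B → possible child types {A, B} ✓
  I^A i → possible child types {O, A} ✗
  I^B I^B → possible child types {B} ✓
  I^B i → possible child types {O, B} ✓
  i i → possible child types {O} ✗

I^A I^B, I^B I^B, I^B i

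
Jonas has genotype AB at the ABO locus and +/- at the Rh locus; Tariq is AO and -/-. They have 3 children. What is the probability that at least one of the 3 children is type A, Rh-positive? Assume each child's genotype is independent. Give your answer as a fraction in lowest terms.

37/64

ABO cross AB × AO → 1/2 A, 1/4 B, 1/4 AB.
Rh cross +/- × -/- → 1/2 Rh+, 1/2 Rh-; so P(type A, Rh-positive) = 1/2 × 1/2 = 1/4 per child.
P(none) = (3/4)^3 = 27/64; P(at least one) = 1 − 27/64 = 37/64.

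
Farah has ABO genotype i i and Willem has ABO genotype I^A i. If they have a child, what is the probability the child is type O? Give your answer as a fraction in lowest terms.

ABO cross i i × I^A i → offspring phenotypes: 1/2 O, 1/2 A.
So P(type O) = 1/2.

1/2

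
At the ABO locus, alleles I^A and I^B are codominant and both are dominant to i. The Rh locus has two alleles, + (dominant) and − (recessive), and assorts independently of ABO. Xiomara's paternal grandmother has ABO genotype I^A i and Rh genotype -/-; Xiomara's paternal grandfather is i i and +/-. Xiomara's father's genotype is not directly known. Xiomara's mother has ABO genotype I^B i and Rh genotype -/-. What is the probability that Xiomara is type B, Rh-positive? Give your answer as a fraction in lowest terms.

3/32

Xiomara's father's ABO genotype from I^A i × i i: 1/2 I^A i, 1/2 i i.
Crossing each possibility with the mother I^B i and summing P(type B): 1/2·1/4 + 1/2·1/2 = 3/8.
Similarly for Rh via the father's Rh distribution: P(Rh+) = 1/4.
Independent loci: 3/8 × 1/4 = 3/32.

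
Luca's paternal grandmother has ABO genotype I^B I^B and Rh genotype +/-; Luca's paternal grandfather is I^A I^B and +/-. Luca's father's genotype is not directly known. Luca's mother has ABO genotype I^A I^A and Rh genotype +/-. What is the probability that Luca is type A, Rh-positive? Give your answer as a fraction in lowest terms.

Luca's father's ABO genotype from I^B I^B × I^A I^B: 1/2 I^A I^B, 1/2 I^B I^B.
Crossing each possibility with the mother I^A I^A and summing P(type A): 1/2·1/2 + 1/2·0 = 1/4.
Similarly for Rh via the father's Rh distribution: P(Rh+) = 3/4.
Independent loci: 1/4 × 3/4 = 3/16.

3/16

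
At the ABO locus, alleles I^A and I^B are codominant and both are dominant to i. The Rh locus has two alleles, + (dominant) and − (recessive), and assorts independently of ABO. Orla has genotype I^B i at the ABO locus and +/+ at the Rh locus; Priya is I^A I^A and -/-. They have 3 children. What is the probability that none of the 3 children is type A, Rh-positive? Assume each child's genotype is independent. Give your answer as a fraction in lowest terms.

ABO cross I^B i × I^A I^A → 1/2 A, 1/2 AB.
Rh cross +/+ × -/- → 1 Rh+; so P(type A, Rh-positive) = 1/2 × 1 = 1/2 per child.
P(not type A, Rh-positive) = 1/2 for one child; (1/2)^3 = 1/8.

1/8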